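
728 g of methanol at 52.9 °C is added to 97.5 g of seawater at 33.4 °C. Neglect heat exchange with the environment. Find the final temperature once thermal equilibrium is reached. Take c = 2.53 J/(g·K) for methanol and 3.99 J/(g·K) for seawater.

T_f ≈ 49.5 °C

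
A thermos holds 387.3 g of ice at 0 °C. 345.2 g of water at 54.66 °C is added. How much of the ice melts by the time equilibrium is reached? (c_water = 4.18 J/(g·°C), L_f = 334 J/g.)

Water can give up m c ΔT = 345.2×4.18×54.66 = 78871 J before reaching 0 °C.
Fully melting the ice requires m_ice L_f = 387.3×334 = 129358 J.
That's not enough to melt it all — equilibrium is at 0 °C with ice remaining.
m_melted×334 = 78871  ⇒  m_melted ≈ 236.1 g.

m_melted ≈ 236 g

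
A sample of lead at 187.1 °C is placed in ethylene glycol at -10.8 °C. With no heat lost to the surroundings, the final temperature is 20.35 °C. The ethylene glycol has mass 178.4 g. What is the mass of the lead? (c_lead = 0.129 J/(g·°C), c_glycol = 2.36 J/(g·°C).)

|Q_lead| = |Q_glycol|:
m·0.129·(187.1 − 20.35) = 178.4·2.36·(20.35 − (-10.8))
21.51 m = 13115  ⇒  m ≈ 609.7 g

m ≈ 610 g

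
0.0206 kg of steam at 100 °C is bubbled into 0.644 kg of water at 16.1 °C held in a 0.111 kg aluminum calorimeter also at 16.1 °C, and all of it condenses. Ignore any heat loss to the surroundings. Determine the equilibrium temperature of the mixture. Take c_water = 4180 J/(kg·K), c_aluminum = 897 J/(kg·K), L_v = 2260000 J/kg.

Let T be the final temperature. ΣQ_i = 0:
latent heat released on condensation: 0.0206×2260000 = 46556; condensed water 100 °C→T: 86.11(T − 100); water warms: 0.644×4180×(T − 16.1) = 2691.9(T − 16.1); aluminum cup: 0.111×897×(T − 16.1) = 99.57(T − 16.1)
2877.6 T = 46556 + 8610.8 + 44943 = 100110
T ≈ 34.79 °C (< 100 °C, so full condensation is consistent).

T_f ≈ 34.8 °C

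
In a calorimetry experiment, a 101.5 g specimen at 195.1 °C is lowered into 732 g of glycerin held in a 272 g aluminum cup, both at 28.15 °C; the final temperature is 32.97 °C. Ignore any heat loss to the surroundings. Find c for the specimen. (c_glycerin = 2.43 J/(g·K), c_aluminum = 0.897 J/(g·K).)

Setting the total heat transfer to zero:
101.5×c×(32.97 − 195.1) + 732×2.43×(32.97 − 28.15) + 272×0.897×(32.97 − 28.15) = 0
-16456 c = -9749.6
c = -9749.6/-16456 ≈ 0.5925 J/(g·K)

c ≈ 0.592 J/(g·K)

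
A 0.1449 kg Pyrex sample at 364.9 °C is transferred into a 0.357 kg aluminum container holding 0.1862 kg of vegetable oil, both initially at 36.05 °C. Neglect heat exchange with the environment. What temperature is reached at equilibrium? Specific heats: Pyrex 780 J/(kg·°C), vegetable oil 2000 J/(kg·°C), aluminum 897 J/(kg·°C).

T_f = Σ m_i c_i T_i / Σ m_i c_i:
T_f = (113.02*364.9 + 372.4*36.05 + 320.23*36.05) / (113.02 + 372.4 + 320.23)
    = 66211 / 805.65 ≈ 82.18 °C

T_f ≈ 82.2 °C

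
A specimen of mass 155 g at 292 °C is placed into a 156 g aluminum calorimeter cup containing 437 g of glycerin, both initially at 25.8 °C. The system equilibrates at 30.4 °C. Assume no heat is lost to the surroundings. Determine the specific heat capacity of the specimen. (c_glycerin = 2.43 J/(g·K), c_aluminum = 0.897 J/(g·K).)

c ≈ 0.136 J/(g·K)

Conservation of energy gives ΣQ = 0:
155·c·(30.4 − 292) + 437·2.43·(30.4 − 25.8) + 156·0.897·(30.4 − 25.8) = 0
-40548 c = -5528.5
c = -5528.5/-40548 ≈ 0.1363 J/(g·K)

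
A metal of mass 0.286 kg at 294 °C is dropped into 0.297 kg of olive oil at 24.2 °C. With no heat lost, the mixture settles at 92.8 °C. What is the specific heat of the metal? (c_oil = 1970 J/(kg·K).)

Heat lost by the metal = heat gained by the oil:
0.286·c·(294 − 92.8) = 0.297·1970·(92.8 − 24.2)
57.54 c = 40137  ⇒  c ≈ 697.5 J/(kg·K)

c ≈ 698 J/(kg·K)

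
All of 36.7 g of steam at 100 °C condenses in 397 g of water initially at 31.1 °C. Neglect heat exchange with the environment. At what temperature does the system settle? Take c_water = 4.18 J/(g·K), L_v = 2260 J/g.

T_f ≈ 82.7 °C

Energy balance with sensible and latent terms:
condense steam: −36.7·2260 = −82942
  condensate cools 100→T: 36.7·4.18·(T − 100) = 153.41(T − 100)
  original water: 1659.5(T − 31.1)
1812.9 T = 82942 + 15341 + 51609 = 149892
T ≈ 82.68 °C — below 100 °C, confirming all the steam condensed.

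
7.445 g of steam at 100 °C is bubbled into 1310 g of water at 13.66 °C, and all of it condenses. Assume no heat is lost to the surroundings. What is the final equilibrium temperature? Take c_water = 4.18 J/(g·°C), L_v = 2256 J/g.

T_f ≈ 17.2 °C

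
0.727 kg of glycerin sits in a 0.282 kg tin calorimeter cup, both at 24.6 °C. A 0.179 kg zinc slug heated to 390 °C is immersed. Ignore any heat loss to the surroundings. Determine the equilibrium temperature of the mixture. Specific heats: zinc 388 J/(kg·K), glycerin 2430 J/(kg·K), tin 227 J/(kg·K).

Setting the total heat transfer to zero:
0.179·388·(T − 390) + 0.727·2430·(T − 24.6) + 0.282·227·(T − 24.6) = 0
69.45(T − 390) + 1766.6(T − 24.6) + 64.01(T − 24.6) = 0
1900.1 T = 72120
T = 72120/1900.1 ≈ 37.96 °C

T_f ≈ 38.0 °C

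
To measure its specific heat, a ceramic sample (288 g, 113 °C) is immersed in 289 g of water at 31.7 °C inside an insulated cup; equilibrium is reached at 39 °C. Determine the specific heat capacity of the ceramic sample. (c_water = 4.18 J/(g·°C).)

Energy conservation, ΣQ = 0:
288·c·(39 − 113) + 289·4.18·(39 − 31.7) = 0
-21312 c = -8818.5
c = -8818.5/-21312 ≈ 0.4138 J/(g·°C)

c ≈ 0.414 J/(g·°C)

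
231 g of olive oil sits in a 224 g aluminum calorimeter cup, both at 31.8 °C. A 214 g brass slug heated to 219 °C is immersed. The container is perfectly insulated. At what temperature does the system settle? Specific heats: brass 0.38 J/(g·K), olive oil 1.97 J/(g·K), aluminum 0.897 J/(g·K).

Conservation of energy gives ΣQ = 0:
214·0.38·(T − 219) + 231·1.97·(T − 31.8) + 224·0.897·(T − 31.8) = 0
81.32(T − 219) + 455.07(T − 31.8) + 200.93(T − 31.8) = 0
(81.32 + 455.07 + 200.93) T = 81.32·219 + 455.07·31.8 + 200.93·31.8
T = 38670 / 737.32 = 52.4 °C

T_f ≈ 52.4 °C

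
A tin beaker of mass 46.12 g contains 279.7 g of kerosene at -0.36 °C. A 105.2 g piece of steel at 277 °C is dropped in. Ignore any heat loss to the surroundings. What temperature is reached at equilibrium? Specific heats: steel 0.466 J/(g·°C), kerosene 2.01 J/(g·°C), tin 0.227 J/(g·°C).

T_f ≈ 21.5 °C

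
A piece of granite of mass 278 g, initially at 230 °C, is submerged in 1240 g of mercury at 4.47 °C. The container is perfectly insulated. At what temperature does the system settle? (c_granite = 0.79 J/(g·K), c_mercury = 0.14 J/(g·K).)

T_f ≈ 130.4 °C

Heat lost by the granite equals heat gained by the mercury:
278·0.79·(230 − T) = 1240·0.14·(T − 4.47)
219.62(230 − T) = 173.6(T − 4.47)
393.22 T = 51289  ⇒  T ≈ 130.43 °C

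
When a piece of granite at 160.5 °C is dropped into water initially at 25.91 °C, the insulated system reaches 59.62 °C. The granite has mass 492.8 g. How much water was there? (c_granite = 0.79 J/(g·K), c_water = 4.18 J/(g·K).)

m ≈ 279 g

Let T be the final temperature. ΣQ_i = 0:
492.8·0.79·(59.62 − 160.5) + m·4.18·(59.62 − 25.91) = 0
140.91 m = 39274
m = 39274/140.91 ≈ 278.7 g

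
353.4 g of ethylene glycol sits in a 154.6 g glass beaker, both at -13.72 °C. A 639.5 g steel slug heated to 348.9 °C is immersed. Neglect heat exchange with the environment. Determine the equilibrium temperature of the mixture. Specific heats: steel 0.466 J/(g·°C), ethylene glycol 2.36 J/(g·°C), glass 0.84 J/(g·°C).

T_f ≈ 71.9 °C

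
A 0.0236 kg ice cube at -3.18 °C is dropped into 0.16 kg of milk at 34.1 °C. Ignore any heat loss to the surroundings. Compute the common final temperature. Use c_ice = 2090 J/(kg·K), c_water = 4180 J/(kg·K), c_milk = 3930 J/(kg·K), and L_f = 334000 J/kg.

Setting the total heat transfer to zero:
warm ice to 0 °C: 0.0236·2090·(0 − (-3.18)) = 156.85
  melt ice: 0.0236·334000 = 7882.4
  warm the meltwater: 98.65 T
  milk cools: 0.16·3930·(T − 34.1) = 628.8(T − 34.1)
727.45 T = 21442 − 8039.3 = 13403
T ≈ 18.42 °C (positive, so assuming full melt was valid).

T_f ≈ 18.4 °C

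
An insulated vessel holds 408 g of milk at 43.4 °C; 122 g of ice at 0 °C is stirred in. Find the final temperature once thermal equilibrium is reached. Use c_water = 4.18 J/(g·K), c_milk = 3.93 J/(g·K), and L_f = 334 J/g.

T_f ≈ 13.6 °C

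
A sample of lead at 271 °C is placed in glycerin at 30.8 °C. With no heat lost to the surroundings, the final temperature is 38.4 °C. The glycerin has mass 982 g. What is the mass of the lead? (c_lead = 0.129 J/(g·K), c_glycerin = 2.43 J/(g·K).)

m ≈ 604 g

|Q_lead| = |Q_glycerin|:
m·0.129·(271 − 38.4) = 982·2.43·(38.4 − 30.8)
30.01 m = 18136  ⇒  m ≈ 604.4 g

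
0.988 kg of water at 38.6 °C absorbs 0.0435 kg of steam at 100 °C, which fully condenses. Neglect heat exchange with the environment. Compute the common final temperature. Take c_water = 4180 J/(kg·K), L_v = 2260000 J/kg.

Let T be the final temperature. ΣQ_i = 0:
condense steam: −0.0435·2260000 = −98310
  condensed water 100 °C→T: 181.83(T − 100)
  water warms: 0.988·4180·(T − 38.6) = 4129.8(T − 38.6)
4311.7 T = 98310 + 18183 + 159412 = 275905
T ≈ 63.99 °C (< 100 °C, so full condensation is consistent).

T_f ≈ 64.0 °C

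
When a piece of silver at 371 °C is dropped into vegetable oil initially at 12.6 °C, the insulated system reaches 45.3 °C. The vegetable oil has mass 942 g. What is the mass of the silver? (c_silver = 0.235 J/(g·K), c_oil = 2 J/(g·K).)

m ≈ 805 g

Conservation of energy gives ΣQ = 0:
m×0.235×(45.3 − 371) + 942×2×(45.3 − 12.6) = 0
-76.54 m = -61607
m = -61607/-76.54 ≈ 804.9 g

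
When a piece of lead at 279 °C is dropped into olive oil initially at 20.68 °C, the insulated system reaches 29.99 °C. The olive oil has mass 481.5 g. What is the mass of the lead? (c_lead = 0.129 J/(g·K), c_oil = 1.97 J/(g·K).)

m ≈ 275 g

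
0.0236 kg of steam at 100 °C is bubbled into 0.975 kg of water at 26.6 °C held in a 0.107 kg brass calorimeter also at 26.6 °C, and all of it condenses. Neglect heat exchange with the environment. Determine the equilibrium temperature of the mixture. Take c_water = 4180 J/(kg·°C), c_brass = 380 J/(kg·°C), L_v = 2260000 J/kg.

T_f ≈ 41.0 °C

Sum of m c ΔT and latent-heat terms is zero:
latent heat released on condensation: 0.0236·2260000 = 53336; condensed water 100 °C→T: 98.65(T − 100); original water: 4075.5(T − 26.6); brass cup: 0.107·380·(T − 26.6) = 40.66(T − 26.6)
4214.8 T = 53336 + 9864.8 + 109490 = 172691
T ≈ 40.97 °C — below 100 °C, confirming all the steam condensed.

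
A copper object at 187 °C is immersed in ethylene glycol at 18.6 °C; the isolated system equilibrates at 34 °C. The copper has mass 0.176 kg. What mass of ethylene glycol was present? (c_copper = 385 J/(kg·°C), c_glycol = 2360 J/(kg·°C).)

m ≈ 0.285 kg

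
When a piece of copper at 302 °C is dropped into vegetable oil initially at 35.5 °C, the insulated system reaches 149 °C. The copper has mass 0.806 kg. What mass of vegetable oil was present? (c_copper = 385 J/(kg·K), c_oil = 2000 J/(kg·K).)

Taking heat into each body as positive, Σ m c ΔT = 0:
0.806·385·(149 − 302) + m·2000·(149 − 35.5) = 0
227000 m = 47477
m = 47477/227000 ≈ 0.2092 kg

m ≈ 0.209 kg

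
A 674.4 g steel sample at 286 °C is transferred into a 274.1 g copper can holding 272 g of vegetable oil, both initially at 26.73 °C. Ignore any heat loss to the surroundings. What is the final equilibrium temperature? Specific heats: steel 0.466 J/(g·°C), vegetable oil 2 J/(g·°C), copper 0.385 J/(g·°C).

T_f ≈ 111.3 °C

Conservation of energy gives ΣQ = 0:
674.4*0.466*(T − 286) + 272*2*(T − 26.73) + 274.1*0.385*(T − 26.73) = 0
(314.27 + 544 + 105.53) T = 314.27*286 + 544*26.73 + 105.53*26.73
T = 107243/963.8 ≈ 111.27 °C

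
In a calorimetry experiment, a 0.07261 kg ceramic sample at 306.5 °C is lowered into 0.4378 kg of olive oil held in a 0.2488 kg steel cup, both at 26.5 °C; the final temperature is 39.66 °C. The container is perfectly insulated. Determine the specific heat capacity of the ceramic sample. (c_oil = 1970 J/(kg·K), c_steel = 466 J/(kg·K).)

c ≈ 665 J/(kg·K)

Setting the total heat transfer to zero:
0.07261×c×(39.66 − 306.5) + 0.4378×1970×(39.66 − 26.5) + 0.2488×466×(39.66 − 26.5) = 0
-19.38 c = -12876
c = -12876/-19.38 ≈ 664.6 J/(kg·K)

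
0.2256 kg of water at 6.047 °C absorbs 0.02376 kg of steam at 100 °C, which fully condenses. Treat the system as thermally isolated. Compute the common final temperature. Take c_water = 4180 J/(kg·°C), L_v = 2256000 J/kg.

T_f ≈ 66.4 °C

Taking heat into each body as positive, Σ m c ΔT = 0:
latent heat released on condensation: 0.02376·2256000 = 53603
  condensate cools 100→T: 0.02376·4180·(T − 100) = 99.32(T − 100)
  water warms: 0.2256·4180·(T − 6.047) = 943.01(T − 6.047)
1042.3 T = 53603 + 9931.7 + 5702.4 = 69237
T ≈ 66.43 °C (< 100 °C, so full condensation is consistent).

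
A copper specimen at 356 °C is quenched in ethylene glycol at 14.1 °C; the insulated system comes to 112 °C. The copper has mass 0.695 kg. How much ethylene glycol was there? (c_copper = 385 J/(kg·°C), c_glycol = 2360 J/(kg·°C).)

Heat lost by the copper = heat gained by the glycol:
0.695×385×(356 − 112) = m×2360×(112 − 14.1)
231044 m = 65288  ⇒  m ≈ 0.2826 kg

m ≈ 0.283 kg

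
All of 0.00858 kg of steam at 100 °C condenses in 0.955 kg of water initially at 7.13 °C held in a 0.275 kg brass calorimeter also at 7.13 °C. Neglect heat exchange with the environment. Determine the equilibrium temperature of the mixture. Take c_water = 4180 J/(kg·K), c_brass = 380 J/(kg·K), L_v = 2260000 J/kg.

Heat gained plus heat lost sum to zero:
condense steam: −0.00858·2260000 = −19391; condensed water 100 °C→T: 35.86(T − 100); original water: 3991.9(T − 7.13); brass cup: 0.275·380·(T − 7.13) = 104.5(T − 7.13)
4132.3 T = 19391 + 3586.4 + 29207 = 52185
T ≈ 12.63 °C, under the boiling point, so the assumption holds.

T_f ≈ 12.6 °C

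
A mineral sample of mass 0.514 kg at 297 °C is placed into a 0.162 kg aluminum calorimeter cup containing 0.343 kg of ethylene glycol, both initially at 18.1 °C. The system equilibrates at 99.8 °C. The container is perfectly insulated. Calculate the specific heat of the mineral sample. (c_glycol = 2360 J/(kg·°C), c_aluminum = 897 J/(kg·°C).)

Net heat exchanged in the isolated system is zero:
0.514×c×(99.8 − 297) + 0.343×2360×(99.8 − 18.1) + 0.162×897×(99.8 − 18.1) = 0
-101.36 c = -78007
c = -78007/-101.36 ≈ 769.6 J/(kg·°C)

c ≈ 770 J/(kg·°C)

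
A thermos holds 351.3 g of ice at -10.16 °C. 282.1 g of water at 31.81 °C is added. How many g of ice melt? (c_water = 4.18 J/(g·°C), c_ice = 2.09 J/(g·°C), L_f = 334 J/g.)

Cooling the water to 0 °C releases 282.1·4.18·31.81 = 37510 J.
Of that, 351.3·2.09·10.16 = 7459.6 J goes to bring the ice to 0 °C, leaving 30050 J.
To melt every bit of ice: 351.3·334 = 117334 J.
Since 30050 < 117334 J, not all the ice melts; equilibrium is at 0 °C.
m_melt = 30050 / L_f = 89.97 g.

m_melted ≈ 90 g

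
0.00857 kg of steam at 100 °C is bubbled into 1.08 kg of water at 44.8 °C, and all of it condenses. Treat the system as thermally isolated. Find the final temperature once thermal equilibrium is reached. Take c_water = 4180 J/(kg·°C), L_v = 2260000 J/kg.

T_f ≈ 49.5 °C

Energy conservation, ΣQ = 0:
latent heat released on condensation: 0.00857×2260000 = 19368; condensate cools 100→T: 0.00857×4180×(T − 100) = 35.82(T − 100); water warms: 1.08×4180×(T − 44.8) = 4514.4(T − 44.8)
4550.2 T = 19368 + 3582.3 + 202245 = 225196
T ≈ 49.49 °C, under the boiling point, so the assumption holds.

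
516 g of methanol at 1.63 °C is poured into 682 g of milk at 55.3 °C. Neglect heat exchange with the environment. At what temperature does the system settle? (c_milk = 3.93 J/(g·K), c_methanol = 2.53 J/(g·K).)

With ΣQ=0 the equilibrium temperature is the m·c-weighted mean:
T_f = (2680.3×55.3 + 1305.5×1.63) / (2680.3 + 1305.5)
    = 150346 / 3985.7 ≈ 37.72 °C

T_f ≈ 37.7 °C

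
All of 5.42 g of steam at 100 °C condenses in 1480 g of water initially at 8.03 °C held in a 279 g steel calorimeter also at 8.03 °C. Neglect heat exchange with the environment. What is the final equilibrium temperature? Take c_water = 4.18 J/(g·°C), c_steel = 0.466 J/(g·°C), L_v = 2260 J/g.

Conservation of energy gives ΣQ = 0:
steam→water at 100 °C releases m L_v = 5.42·2260 = 12249
  condensed water 100 °C→T: 22.66(T − 100)
  water warms: 1480·4.18·(T − 8.03) = 6186.4(T − 8.03)
  cup: 130.01(T − 8.03)
6339.1 T = 12249 + 2265.6 + 50721 = 65236
T ≈ 10.29 °C (< 100 °C, so full condensation is consistent).

T_f ≈ 10.3 °C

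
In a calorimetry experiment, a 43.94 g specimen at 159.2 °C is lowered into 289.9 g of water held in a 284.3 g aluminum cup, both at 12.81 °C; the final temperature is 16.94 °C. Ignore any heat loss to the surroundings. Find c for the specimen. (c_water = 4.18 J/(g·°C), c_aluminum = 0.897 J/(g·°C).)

Net heat exchanged in the isolated system is zero:
43.94·c·(16.94 − 159.2) + 289.9·4.18·(16.94 − 12.81) + 284.3·0.897·(16.94 − 12.81) = 0
-6250.9 c = -6057.9
c = -6057.9/-6250.9 ≈ 0.9691 J/(g·°C)

c ≈ 0.969 J/(g·°C)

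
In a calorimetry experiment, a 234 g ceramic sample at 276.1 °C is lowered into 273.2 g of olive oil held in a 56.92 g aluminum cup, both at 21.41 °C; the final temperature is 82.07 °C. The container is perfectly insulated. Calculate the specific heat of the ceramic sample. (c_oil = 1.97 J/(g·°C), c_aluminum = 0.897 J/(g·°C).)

c ≈ 0.787 J/(g·°C)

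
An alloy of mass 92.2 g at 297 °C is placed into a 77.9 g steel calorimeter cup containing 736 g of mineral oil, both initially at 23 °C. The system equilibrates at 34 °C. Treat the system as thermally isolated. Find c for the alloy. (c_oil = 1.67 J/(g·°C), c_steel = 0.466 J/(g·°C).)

c ≈ 0.574 J/(g·°C)

Setting the total heat transfer to zero:
92.2·c·(34 − 297) + 736·1.67·(34 − 23) + 77.9·0.466·(34 − 23) = 0
-24249 c = -13920
c = -13920/-24249 ≈ 0.574 J/(g·°C)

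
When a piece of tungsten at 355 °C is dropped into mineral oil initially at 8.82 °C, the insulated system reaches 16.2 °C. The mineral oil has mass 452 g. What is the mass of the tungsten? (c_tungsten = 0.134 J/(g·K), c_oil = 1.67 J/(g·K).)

m ≈ 123 g

Heat lost by the tungsten = heat gained by the oil:
m×0.134×(355 − 16.2) = 452×1.67×(16.2 − 8.82)
45.4 m = 5570.7  ⇒  m ≈ 122.7 g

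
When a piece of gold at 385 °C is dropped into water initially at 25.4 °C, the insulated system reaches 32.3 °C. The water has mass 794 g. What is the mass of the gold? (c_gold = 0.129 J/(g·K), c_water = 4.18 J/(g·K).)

Heat lost by the gold = heat gained by the water:
m·0.129·(385 − 32.3) = 794·4.18·(32.3 − 25.4)
45.5 m = 22901  ⇒  m ≈ 503.3 g

m ≈ 503 g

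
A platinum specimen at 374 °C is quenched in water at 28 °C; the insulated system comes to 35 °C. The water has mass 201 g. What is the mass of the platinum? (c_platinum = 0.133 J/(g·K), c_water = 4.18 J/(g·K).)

Heat lost by the platinum = heat gained by the water:
m×0.133×(374 − 35) = 201×4.18×(35 − 28)
45.09 m = 5881.3  ⇒  m ≈ 130.4 g

m ≈ 130 g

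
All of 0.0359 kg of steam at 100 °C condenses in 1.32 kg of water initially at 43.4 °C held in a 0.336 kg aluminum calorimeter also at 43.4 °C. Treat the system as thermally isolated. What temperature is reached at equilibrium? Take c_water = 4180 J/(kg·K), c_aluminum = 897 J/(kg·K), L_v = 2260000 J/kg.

T_f ≈ 58.4 °C

Conservation of energy gives ΣQ = 0:
steam→water at 100 °C releases m L_v = 0.0359×2260000 = 81134
  condensate cools 100→T: 0.0359×4180×(T − 100) = 150.06(T − 100)
  original water: 5517.6(T − 43.4)
  aluminum cup: 0.336×897×(T − 43.4) = 301.39(T − 43.4)
5969.1 T = 81134 + 15006 + 252544 = 348684
T ≈ 58.42 °C — below 100 °C, confirming all the steam condensed.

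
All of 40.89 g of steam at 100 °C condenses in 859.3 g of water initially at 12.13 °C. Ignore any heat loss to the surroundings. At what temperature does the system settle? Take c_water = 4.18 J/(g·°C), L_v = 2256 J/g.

Energy conservation, ΣQ = 0:
condense steam: −40.89×2256 = −92248
  condensate cools 100→T: 40.89×4.18×(T − 100) = 170.92(T − 100)
  water warms: 859.3×4.18×(T − 12.13) = 3591.9(T − 12.13)
3762.8 T = 92248 + 17092 + 43569 = 152909
T ≈ 40.64 °C, under the boiling point, so the assumption holds.

T_f ≈ 40.6 °C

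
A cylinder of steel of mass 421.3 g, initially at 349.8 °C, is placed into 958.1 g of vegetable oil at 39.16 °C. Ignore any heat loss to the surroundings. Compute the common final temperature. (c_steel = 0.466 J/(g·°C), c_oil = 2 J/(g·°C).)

|Q_steel| = |Q_oil|:
421.3·0.466·(349.8 − T) = 958.1·2·(T − 39.16)
196.33(349.8 − T) = 1916.2(T − 39.16)
2112.5 T = 143713  ⇒  T ≈ 68.03 °C

T_f ≈ 68.0 °C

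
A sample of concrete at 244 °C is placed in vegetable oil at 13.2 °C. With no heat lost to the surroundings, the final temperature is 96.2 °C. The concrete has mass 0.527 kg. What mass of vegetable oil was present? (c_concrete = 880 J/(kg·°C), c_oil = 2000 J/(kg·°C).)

m ≈ 0.413 kg

Setting the total heat transfer to zero:
0.527·880·(96.2 − 244) + m·2000·(96.2 − 13.2) = 0
166000 m = 68544
m = 68544/166000 ≈ 0.4129 kg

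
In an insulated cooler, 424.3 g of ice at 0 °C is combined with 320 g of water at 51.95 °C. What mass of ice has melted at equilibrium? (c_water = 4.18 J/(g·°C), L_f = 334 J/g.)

Heat available from the water dropping to 0 °C: 320·4.18·51.95 = 69488 J.
Fully melting the ice requires m_ice L_f = 424.3·334 = 141716 J.
That's not enough to melt it all — equilibrium is at 0 °C with ice remaining.
m_melted·334 = 69488  ⇒  m_melted ≈ 208 g.

m_melted ≈ 208 g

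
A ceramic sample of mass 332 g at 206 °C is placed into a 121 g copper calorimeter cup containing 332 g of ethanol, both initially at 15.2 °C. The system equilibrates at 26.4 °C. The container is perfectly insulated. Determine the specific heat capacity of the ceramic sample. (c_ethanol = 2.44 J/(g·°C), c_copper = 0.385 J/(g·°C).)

c ≈ 0.161 J/(g·°C)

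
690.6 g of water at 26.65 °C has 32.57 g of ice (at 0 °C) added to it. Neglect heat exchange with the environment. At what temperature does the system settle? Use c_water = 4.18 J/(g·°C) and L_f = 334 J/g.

T_f ≈ 21.9 °C

Conservation of energy gives ΣQ = 0:
melt ice: 32.57×334 = 10878
  meltwater 0→T: 32.57×4.18×T = 136.14 T
  water cools: 690.6×4.18×(T − 26.65) = 2886.7(T − 26.65)
3022.9 T = 76931 − 10878 = 66052
T ≈ 21.85 °C (positive, so assuming full melt was valid).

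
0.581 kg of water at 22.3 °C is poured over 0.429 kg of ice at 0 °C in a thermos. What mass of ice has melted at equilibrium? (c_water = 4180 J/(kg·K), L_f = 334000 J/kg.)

m_melted ≈ 0.162 kg

Water can give up m c ΔT = 0.581×4180×22.3 = 54157 J before reaching 0 °C.
Melting all 0.429 kg of ice would need 0.429×334000 = 143286 J.
54157 J < 143286 J, so only part of the ice melts and the system sits at 0 °C.
m_melt = 54157 / L_f = 0.1621 kg.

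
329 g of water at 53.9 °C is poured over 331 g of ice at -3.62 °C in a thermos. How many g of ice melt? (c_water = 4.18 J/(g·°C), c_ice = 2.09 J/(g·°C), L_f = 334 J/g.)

m_melted ≈ 214 g

Water can give up m c ΔT = 329×4.18×53.9 = 74124 J before reaching 0 °C.
Warming the ice to 0 °C takes 331×2.09×3.62 = 2504.3 J, leaving 71620 J for melting.
Melting all 331 g of ice would need 331×334 = 110554 J.
Since 71620 < 110554 J, not all the ice melts; equilibrium is at 0 °C.
m_melted×334 = 71620  ⇒  m_melted ≈ 214.4 g.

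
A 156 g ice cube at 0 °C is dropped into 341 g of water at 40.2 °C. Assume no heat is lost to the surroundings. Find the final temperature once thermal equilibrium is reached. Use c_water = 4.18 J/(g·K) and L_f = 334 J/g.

T_f ≈ 2.5 °C

Net heat exchanged in the isolated system is zero:
latent heat to melt: 156×334 = 52104; warm the meltwater: 652.08 T; water cools: 341×4.18×(T − 40.2) = 1425.4(T − 40.2)
2077.5 T = 57300 − 52104 = 5196.3
T ≈ 2.50 °C. Since T > 0 °C, the all-ice-melts assumption holds.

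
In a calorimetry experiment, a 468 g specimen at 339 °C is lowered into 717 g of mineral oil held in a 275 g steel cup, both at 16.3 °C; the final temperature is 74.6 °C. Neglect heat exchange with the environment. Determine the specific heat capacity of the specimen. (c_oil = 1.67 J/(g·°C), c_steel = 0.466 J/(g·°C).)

Energy conservation, ΣQ = 0:
468×c×(74.6 − 339) + 717×1.67×(74.6 − 16.3) + 275×0.466×(74.6 − 16.3) = 0
-123739 c = -77279
c = -77279/-123739 ≈ 0.6245 J/(g·°C)

c ≈ 0.625 J/(g·°C)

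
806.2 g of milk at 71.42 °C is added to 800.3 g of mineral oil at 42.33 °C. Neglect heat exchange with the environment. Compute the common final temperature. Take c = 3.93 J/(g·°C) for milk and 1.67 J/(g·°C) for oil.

T_f ≈ 62.8 °C

Conservation of energy gives ΣQ = 0:
806.2×3.93×(T − 71.42) + 800.3×1.67×(T − 42.33) = 0
3168.4(T − 71.42) + 1336.5(T − 42.33) = 0
(3168.4 + 1336.5) T = 3168.4×71.42 + 1336.5×42.33
T ≈ 62.79 °C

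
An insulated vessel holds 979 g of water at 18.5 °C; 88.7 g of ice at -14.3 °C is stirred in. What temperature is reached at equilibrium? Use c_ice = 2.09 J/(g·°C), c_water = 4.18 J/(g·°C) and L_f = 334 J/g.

Taking heat into each body as positive, Σ m c ΔT = 0:
ice -14.3→0 °C: 88.7×2.09×14.3 = 2651
  melt ice: 88.7×334 = 29626
  meltwater 0→T: 88.7×4.18×T = 370.77 T
  water: 4092.2(T − 18.5)
4463 T = 75706 − 32277 = 43429
T ≈ 9.73 °C (positive, so assuming full melt was valid).

T_f ≈ 9.7 °C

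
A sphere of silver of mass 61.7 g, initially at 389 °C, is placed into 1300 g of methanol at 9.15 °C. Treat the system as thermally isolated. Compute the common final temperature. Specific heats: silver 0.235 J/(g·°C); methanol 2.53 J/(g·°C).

Set heat shed by the hot body equal to heat absorbed by the cold body:
61.7·0.235·(389 − T) = 1300·2.53·(T − 9.15)
14.5(389 − T) = 3289(T − 9.15)
3303.5 T = 35735  ⇒  T ≈ 10.82 °C

T_f ≈ 10.8 °C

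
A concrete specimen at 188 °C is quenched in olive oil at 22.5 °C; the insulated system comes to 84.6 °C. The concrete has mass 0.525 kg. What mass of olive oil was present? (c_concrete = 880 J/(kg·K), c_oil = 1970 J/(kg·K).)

Heat lost by the concrete = heat gained by the oil:
0.525·880·(188 − 84.6) = m·1970·(84.6 − 22.5)
122337 m = 47771  ⇒  m ≈ 0.3905 kg

m ≈ 0.39 kg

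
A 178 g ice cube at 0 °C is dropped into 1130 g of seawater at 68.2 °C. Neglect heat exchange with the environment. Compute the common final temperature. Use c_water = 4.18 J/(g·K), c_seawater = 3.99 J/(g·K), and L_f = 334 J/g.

T_f ≈ 47.2 °C

Let T be the final temperature. ΣQ_i = 0:
latent heat to melt: 178×334 = 59452
  meltwater 0→T: 178×4.18×T = 744.04 T
  seawater: 4508.7(T − 68.2)
5252.7 T = 307493 − 59452 = 248041
T ≈ 47.22 °C — above 0 °C, consistent with complete melting.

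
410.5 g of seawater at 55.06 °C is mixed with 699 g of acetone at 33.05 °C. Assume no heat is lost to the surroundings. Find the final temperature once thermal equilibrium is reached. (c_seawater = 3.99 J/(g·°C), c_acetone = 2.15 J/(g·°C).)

T_f ≈ 44.5 °C

With ΣQ=0 the equilibrium temperature is the m·c-weighted mean:
T_f = (1637.9·55.06 + 1502.8·33.05) / (1637.9 + 1502.8)
    = 139852 / 3140.7 ≈ 44.53 °C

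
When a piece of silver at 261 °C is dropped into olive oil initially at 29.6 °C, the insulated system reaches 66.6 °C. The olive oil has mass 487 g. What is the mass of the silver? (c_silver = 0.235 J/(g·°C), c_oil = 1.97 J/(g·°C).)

|Q_silver| = |Q_oil|:
m·0.235·(261 − 66.6) = 487·1.97·(66.6 − 29.6)
45.68 m = 35497  ⇒  m ≈ 777 g

m ≈ 777 g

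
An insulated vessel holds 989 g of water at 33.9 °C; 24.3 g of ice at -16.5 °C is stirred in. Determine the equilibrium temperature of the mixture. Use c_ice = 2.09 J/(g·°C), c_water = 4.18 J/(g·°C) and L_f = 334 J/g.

T_f ≈ 31.0 °C

Net heat exchanged in the isolated system is zero:
warm ice to 0 °C: 24.3×2.09×(0 − (-16.5)) = 837.99; latent heat to melt: 24.3×334 = 8116.2; warm the meltwater: 101.57 T; water cools: 989×4.18×(T − 33.9) = 4134(T − 33.9)
4235.6 T = 140143 − 8954.2 = 131189
T ≈ 30.97 °C (positive, so assuming full melt was valid).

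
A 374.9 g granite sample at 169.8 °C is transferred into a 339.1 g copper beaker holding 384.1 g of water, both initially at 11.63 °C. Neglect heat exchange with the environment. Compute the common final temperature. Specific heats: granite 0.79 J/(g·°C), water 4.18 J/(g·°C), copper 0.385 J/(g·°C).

T_f ≈ 34.7 °C

With ΣQ=0 the equilibrium temperature is the m·c-weighted mean:
T_f = (296.17·169.8 + 1605.5·11.63 + 130.55·11.63) / (296.17 + 1605.5 + 130.55)
    = 70481 / 2032.3 ≈ 34.68 °C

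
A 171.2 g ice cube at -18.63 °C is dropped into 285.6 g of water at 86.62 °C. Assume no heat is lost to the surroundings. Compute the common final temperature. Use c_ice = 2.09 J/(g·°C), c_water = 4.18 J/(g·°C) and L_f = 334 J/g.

T_f ≈ 20.7 °C

Net heat exchanged in the isolated system is zero:
warm ice to 0 °C: 171.2·2.09·(0 − (-18.63)) = 6666; melt ice: 171.2·334 = 57181; meltwater 0→T: 171.2·4.18·T = 715.62 T; water cools: 285.6·4.18·(T − 86.62) = 1193.8(T − 86.62)
1909.4 T = 103408 − 63847 = 39561
T ≈ 20.72 °C. Since T > 0 °C, the all-ice-melts assumption holds.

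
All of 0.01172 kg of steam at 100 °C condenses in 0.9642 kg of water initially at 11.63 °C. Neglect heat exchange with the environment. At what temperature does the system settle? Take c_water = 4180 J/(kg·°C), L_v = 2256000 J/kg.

T_f ≈ 19.2 °C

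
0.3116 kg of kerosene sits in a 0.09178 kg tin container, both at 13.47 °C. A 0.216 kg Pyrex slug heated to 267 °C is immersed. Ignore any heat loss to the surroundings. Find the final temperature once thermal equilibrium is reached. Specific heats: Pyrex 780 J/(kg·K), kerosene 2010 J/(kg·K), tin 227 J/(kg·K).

Taking heat into each body as positive, Σ m c ΔT = 0:
0.216×780×(T − 267) + 0.3116×2010×(T − 13.47) + 0.09178×227×(T − 13.47) = 0
168.48(T − 267) + 626.32(T − 13.47) + 20.83(T − 13.47) = 0
815.63 T = 53701
T ≈ 65.84 °C

T_f ≈ 65.8 °C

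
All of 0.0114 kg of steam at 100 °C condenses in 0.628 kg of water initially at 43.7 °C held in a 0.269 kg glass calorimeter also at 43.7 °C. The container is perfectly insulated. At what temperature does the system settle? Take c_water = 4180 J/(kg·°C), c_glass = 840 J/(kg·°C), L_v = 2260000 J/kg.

T_f ≈ 53.5 °C

Net heat exchanged in the isolated system is zero:
steam→water at 100 °C releases m L_v = 0.0114·2260000 = 25764; condensed water 100 °C→T: 47.65(T − 100); water warms: 0.628·4180·(T − 43.7) = 2625(T − 43.7); glass cup: 0.269·840·(T − 43.7) = 225.96(T − 43.7)
2898.7 T = 25764 + 4765.2 + 124589 = 155118
T ≈ 53.51 °C — below 100 °C, confirming all the steam condensed.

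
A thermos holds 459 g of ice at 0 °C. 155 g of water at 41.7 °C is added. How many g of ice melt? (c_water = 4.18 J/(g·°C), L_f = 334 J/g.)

Heat available from the water dropping to 0 °C: 155·4.18·41.7 = 27017 J.
Melting all 459 g of ice would need 459·334 = 153306 J.
27017 J < 153306 J, so only part of the ice melts and the system sits at 0 °C.
m_melt = 27017 / L_f = 80.89 g.

m_melted ≈ 80.9 g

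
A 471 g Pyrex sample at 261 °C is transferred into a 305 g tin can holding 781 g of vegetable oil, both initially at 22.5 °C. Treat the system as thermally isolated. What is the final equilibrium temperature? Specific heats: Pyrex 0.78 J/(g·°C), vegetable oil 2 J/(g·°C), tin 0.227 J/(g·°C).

Energy conservation, ΣQ = 0:
471·0.78·(T − 261) + 781·2·(T − 22.5) + 305·0.227·(T − 22.5) = 0
1998.6 T = 132589
T ≈ 66.34 °C

T_f ≈ 66.3 °C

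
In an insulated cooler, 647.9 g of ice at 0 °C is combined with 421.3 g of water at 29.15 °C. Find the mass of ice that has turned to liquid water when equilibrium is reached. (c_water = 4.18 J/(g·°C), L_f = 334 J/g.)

m_melted ≈ 154 g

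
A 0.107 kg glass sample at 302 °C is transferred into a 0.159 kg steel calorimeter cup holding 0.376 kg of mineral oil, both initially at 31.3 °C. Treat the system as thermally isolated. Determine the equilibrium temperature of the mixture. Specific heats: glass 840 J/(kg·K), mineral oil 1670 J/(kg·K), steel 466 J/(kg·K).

T_f ≈ 62.0 °C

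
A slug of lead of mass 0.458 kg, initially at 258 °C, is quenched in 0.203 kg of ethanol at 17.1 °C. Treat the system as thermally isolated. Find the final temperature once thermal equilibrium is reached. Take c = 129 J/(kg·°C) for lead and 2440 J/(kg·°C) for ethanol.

T_f ≈ 42.8 °C

Setting the total heat transfer to zero:
0.458·129·(T − 258) + 0.203·2440·(T − 17.1) = 0
59.08(T − 258) + 495.32(T − 17.1) = 0
554.4 T = 23713
T ≈ 42.77 °C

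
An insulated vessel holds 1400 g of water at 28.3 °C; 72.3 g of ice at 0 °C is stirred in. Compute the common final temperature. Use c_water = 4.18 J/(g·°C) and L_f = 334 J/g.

Let T be the final temperature. ΣQ_i = 0:
melt ice: 72.3·334 = 24148; warm the meltwater: 302.21 T; water: 5852(T − 28.3)
6154.2 T = 165612 − 24148 = 141463
T ≈ 22.99 °C. Since T > 0 °C, the all-ice-melts assumption holds.

T_f ≈ 23.0 °C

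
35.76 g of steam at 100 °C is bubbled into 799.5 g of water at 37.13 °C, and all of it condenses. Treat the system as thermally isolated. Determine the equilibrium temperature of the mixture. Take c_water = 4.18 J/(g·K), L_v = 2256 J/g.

Energy balance with sensible and latent terms:
condense steam: −35.76·2256 = −80675; condensed water 100 °C→T: 149.48(T − 100); original water: 3341.9(T − 37.13)
3491.4 T = 80675 + 14948 + 124085 = 219707
T ≈ 62.93 °C — below 100 °C, confirming all the steam condensed.

T_f ≈ 62.9 °C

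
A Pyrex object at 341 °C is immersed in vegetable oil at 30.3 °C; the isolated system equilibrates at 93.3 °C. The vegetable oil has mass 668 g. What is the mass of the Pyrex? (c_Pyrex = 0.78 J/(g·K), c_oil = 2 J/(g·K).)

m ≈ 436 g

|Q_Pyrex| = |Q_oil|:
m·0.78·(341 − 93.3) = 668·2·(93.3 − 30.3)
193.21 m = 84168  ⇒  m ≈ 435.6 g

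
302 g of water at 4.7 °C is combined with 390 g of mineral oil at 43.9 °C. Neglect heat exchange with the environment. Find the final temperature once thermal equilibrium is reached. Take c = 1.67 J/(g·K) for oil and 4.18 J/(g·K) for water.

T_f ≈ 18.0 °C

Let T be the final temperature. ΣQ_i = 0:
390*1.67*(T − 43.9) + 302*4.18*(T − 4.7) = 0
651.3(T − 43.9) + 1262.4(T − 4.7) = 0
1913.7 T = 34525
T = 34525/1913.7 ≈ 18.04 °C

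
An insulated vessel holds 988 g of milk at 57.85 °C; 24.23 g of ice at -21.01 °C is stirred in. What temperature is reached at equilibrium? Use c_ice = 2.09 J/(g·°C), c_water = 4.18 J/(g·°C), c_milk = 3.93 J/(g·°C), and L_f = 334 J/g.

T_f ≈ 54.1 °C

Energy balance with sensible and latent terms:
ice -21.01→0 °C: 24.23×2.09×21.01 = 1064
  fusion: m_ice L_f = 24.23×334 = 8092.8
  meltwater 0→T: 24.23×4.18×T = 101.28 T
  milk: 3882.8(T − 57.85)
3984.1 T = 224622 − 9156.8 = 215466
T ≈ 54.08 °C — above 0 °C, consistent with complete melting.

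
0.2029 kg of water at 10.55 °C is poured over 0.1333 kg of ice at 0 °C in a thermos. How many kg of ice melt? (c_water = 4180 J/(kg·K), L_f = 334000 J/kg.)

Heat available from the water dropping to 0 °C: 0.2029×4180×10.55 = 8947.7 J.
Fully melting the ice requires m_ice L_f = 0.1333×334000 = 44522 J.
8947.7 J < 44522 J, so only part of the ice melts and the system sits at 0 °C.
Mass melted = 8947.7/334000 ≈ 0.02679 kg.

m_melted ≈ 0.0268 kg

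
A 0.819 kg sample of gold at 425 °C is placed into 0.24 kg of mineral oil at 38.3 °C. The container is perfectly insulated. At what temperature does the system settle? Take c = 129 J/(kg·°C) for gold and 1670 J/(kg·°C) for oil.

T_f ≈ 119.0 °C

Heat gained plus heat lost sum to zero:
0.819×129×(T − 425) + 0.24×1670×(T − 38.3) = 0
105.65(T − 425) + 400.8(T − 38.3) = 0
(105.65 + 400.8) T = 105.65×425 + 400.8×38.3
T = 60252/506.45 ≈ 118.97 °C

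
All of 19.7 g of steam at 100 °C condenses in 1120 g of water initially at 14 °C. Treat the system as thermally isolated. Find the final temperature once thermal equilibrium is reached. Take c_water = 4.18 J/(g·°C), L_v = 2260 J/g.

T_f ≈ 24.8 °C

Net heat exchanged in the isolated system is zero:
condense steam: −19.7×2260 = −44522
  condensed water 100 °C→T: 82.35(T − 100)
  water warms: 1120×4.18×(T − 14) = 4681.6(T − 14)
4763.9 T = 44522 + 8234.6 + 65542 = 118299
T ≈ 24.83 °C — below 100 °C, confirming all the steam condensed.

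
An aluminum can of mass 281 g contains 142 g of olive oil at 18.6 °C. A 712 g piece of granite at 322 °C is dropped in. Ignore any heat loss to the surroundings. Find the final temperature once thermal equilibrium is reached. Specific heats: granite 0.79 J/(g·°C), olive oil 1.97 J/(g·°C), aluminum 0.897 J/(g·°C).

T_f ≈ 174.6 °C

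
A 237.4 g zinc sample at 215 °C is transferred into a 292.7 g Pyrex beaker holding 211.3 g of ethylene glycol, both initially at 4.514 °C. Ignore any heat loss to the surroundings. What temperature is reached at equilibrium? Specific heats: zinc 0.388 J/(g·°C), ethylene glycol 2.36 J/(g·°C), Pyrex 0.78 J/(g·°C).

Conservation of energy gives ΣQ = 0:
237.4×0.388×(T − 215) + 211.3×2.36×(T − 4.514) + 292.7×0.78×(T − 4.514) = 0
92.11(T − 215) + 498.67(T − 4.514) + 228.31(T − 4.514) = 0
819.09 T = 23085
T = 23085/819.09 ≈ 28.18 °C

T_f ≈ 28.2 °C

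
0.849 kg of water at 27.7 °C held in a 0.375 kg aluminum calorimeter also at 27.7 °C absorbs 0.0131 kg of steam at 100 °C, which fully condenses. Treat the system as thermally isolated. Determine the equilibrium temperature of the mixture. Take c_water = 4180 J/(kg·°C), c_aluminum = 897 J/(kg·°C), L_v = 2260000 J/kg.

T_f ≈ 36.2 °C

Energy balance with sensible and latent terms:
steam→water at 100 °C releases m L_v = 0.0131×2260000 = 29606
  condensate cools 100→T: 0.0131×4180×(T − 100) = 54.76(T − 100)
  original water: 3548.8(T − 27.7)
  cup: 336.38(T − 27.7)
3940 T = 29606 + 5475.8 + 107620 = 142702
T ≈ 36.22 °C, under the boiling point, so the assumption holds.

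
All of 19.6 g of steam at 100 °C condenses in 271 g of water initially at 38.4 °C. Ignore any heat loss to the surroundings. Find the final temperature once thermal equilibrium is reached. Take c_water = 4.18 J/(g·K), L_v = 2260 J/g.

T_f ≈ 79.0 °C

Let T be the final temperature. ΣQ_i = 0:
steam→water at 100 °C releases m L_v = 19.6·2260 = 44296
  condensate cools 100→T: 19.6·4.18·(T − 100) = 81.93(T − 100)
  water warms: 271·4.18·(T − 38.4) = 1132.8(T − 38.4)
1214.7 T = 44296 + 8192.8 + 43499 = 95988
T ≈ 79.02 °C — below 100 °C, confirming all the steam condensed.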